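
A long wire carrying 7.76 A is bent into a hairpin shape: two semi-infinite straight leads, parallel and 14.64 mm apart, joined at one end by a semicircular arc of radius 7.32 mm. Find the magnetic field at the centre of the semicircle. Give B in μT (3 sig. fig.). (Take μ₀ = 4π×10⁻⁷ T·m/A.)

B ≈ 545 μT

The semicircular arc contributes B_arc = μ₀I·π/(4πR) = μ₀I/(4R) = 3.33×10⁻⁴ T.
Each semi-infinite lead is at perpendicular distance R = 0.00732 m from the centre, with the perpendicular foot at its near end, so it contributes μ₀I/(4πR); both point the same way, together 2.12×10⁻⁴ T.
Arc and leads all point the same direction: B = 3.33×10⁻⁴ + 2.12×10⁻⁴ = 5.45×10⁻⁴ T.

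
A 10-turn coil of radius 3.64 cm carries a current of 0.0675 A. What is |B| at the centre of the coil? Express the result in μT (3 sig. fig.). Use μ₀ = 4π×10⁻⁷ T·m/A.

For an N-turn flat coil, B = Nμ₀I/(2R) with R = 0.0364 m.
B = 10 × 1.17×10⁻⁶ T = 1.17×10⁻⁵ T.

B ≈ 11.7 μT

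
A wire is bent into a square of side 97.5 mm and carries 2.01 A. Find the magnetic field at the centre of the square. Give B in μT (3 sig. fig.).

B ≈ 23.3 μT

Each side is a finite straight segment at perpendicular distance d = a/(2 tan(π/4)) = 0.04875 m from the centre, with end-angles ±π/4.
One side contributes B₁ = (μ₀I/4πd)·2 sin(π/4) = 5.83×10⁻⁶ T.
All 4 sides add in the same direction: B = 4 × 5.83×10⁻⁶ = 2.33×10⁻⁵ T.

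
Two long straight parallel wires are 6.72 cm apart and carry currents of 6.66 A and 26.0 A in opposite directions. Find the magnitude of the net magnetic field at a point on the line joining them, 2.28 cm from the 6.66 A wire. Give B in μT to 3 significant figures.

Each long wire gives B = μ₀I/(2πd). Distances are d₁ = 0.0228 m and d₂ = 0.0444 m.
B₁ = 5.84×10⁻⁵ T, B₂ = 1.17×10⁻⁴ T.
Between antiparallel currents both contributions point the same way, so they add. B = B₁ + B₂ = 5.84×10⁻⁵ + 1.17×10⁻⁴ = 1.76×10⁻⁴ T.

B ≈ 176 μT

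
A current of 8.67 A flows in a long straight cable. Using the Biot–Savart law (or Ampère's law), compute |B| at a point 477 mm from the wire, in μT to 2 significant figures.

B ≈ 3.6 μT

For an infinitely long straight wire, B = μ₀I/(2πd).
B = (4π×10⁻⁷ × 8.67) / (2π × 0.477) = 3.64×10⁻⁶ T.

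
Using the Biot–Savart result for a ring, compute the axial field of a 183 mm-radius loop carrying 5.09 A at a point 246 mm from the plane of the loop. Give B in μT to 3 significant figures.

On the axis of a circular loop, B = μ₀IR² / [2(R²+z²)^(3/2)].
R² + z² = (0.183)² + (0.246)² = 0.09401 m², and (R²+z²)^(3/2) = 2.88×10⁻² m³.
B = (4π×10⁻⁷ × 5.09 × 0.03349) / (2 × 2.88×10⁻²) = 3.72×10⁻⁶ T.

B ≈ 3.72 μT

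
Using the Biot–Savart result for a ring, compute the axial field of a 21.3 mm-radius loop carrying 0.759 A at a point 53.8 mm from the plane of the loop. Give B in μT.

B ≈ 1.12 μT

On the axis of a circular loop, B = μ₀IR² / [2(R²+z²)^(3/2)].
R² + z² = (0.0213)² + (0.0538)² = 0.003348 m², and (R²+z²)^(3/2) = 1.94×10⁻⁴ m³.
B = (4π×10⁻⁷ × 0.759 × 0.0004537) / (2 × 1.94×10⁻⁴) = 1.12×10⁻⁶ T.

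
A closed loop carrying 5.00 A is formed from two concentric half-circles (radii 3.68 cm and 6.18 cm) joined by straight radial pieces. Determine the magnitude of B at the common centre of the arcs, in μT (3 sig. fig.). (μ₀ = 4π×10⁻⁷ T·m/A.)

The radial connectors point toward the centre, so dl × r̂ = 0 and they contribute nothing.
Each semicircle gives μ₀I/(4R): inner arc 4.27×10⁻⁵ T, outer arc 2.54×10⁻⁵ T.
The two arcs carry current in opposite angular senses, so their fields oppose: B = |4.27×10⁻⁵ − 2.54×10⁻⁵| = 1.73×10⁻⁵ T.

B ≈ 17.3 μT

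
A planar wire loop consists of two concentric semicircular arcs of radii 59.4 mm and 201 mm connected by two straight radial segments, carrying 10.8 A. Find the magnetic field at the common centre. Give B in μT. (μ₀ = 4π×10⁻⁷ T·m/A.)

B ≈ 40.2 μT

The radial connectors point toward the centre, so dl × r̂ = 0 and they contribute nothing.
Each semicircle gives μ₀I/(4R): inner arc 5.71×10⁻⁵ T, outer arc 1.69×10⁻⁵ T.
The two arcs carry current in opposite angular senses, so their fields oppose: B = |5.71×10⁻⁵ − 1.69×10⁻⁵| = 4.02×10⁻⁵ T.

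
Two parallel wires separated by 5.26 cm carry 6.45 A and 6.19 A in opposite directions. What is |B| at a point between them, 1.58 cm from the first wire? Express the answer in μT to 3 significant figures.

Each long wire gives B = μ₀I/(2πd). Distances are d₁ = 0.0158 m and d₂ = 0.0368 m.
B₁ = 8.16×10⁻⁵ T, B₂ = 3.36×10⁻⁵ T.
Between antiparallel currents both contributions point the same way, so they add. B = B₁ + B₂ = 8.16×10⁻⁵ + 3.36×10⁻⁵ = 1.15×10⁻⁴ T.

B ≈ 115 μT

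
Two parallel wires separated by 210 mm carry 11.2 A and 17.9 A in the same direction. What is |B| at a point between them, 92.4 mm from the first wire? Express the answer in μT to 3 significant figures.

Each long wire gives B = μ₀I/(2πd). Distances are d₁ = 0.0924 m and d₂ = 0.1176 m.
B₁ = 2.42×10⁻⁵ T, B₂ = 3.04×10⁻⁵ T.
Between parallel currents the two contributions point in opposite directions, so they subtract. B = |B₁ − B₂| = |2.42×10⁻⁵ − 3.04×10⁻⁵| = 6.20×10⁻⁶ T.

B ≈ 6.20 μT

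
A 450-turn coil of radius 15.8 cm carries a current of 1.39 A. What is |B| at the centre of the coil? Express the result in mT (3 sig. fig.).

For an N-turn flat coil, B = Nμ₀I/(2R) with R = 0.158 m.
B = 450 × 5.53×10⁻⁶ T = 2.49×10⁻³ T.

B ≈ 2.49 mT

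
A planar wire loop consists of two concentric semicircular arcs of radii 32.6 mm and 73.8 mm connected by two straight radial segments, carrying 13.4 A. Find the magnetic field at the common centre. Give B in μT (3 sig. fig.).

The radial connectors point toward the centre, so dl × r̂ = 0 and they contribute nothing.
Each semicircle gives μ₀I/(4R): inner arc 1.29×10⁻⁴ T, outer arc 5.70×10⁻⁵ T.
The two arcs carry current in opposite angular senses, so their fields oppose: B = |1.29×10⁻⁴ − 5.70×10⁻⁵| = 7.21×10⁻⁵ T.

B ≈ 72.1 μT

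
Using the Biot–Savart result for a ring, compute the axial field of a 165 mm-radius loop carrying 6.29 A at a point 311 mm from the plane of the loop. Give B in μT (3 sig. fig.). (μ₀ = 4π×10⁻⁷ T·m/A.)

On the axis of a circular loop, B = μ₀IR² / [2(R²+z²)^(3/2)].
R² + z² = (0.165)² + (0.311)² = 0.1239 m², and (R²+z²)^(3/2) = 4.36×10⁻² m³.
B = (4π×10⁻⁷ × 6.29 × 0.02723) / (2 × 4.36×10⁻²) = 2.47×10⁻⁶ T.

B ≈ 2.47 μT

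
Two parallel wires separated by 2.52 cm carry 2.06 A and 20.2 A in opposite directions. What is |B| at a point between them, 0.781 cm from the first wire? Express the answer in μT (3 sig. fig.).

Each long wire gives B = μ₀I/(2πd). Distances are d₁ = 0.00781 m and d₂ = 0.01739 m.
B₁ = 5.28×10⁻⁵ T, B₂ = 2.32×10⁻⁴ T.
Between antiparallel currents both contributions point the same way, so they add. B = B₁ + B₂ = 5.28×10⁻⁵ + 2.32×10⁻⁴ = 2.85×10⁻⁴ T.

B ≈ 285 μT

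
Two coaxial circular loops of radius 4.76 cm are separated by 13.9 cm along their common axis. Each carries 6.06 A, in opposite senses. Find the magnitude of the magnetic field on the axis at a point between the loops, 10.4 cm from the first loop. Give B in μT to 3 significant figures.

B ≈ 36.1 μT

Each loop contributes B = μ₀IR²/[2(R²+z²)^(3/2)] on the axis, with z measured from that loop.
Loop 1 (z = 0.104 m): B₁ = 5.77×10⁻⁶ T. Loop 2 (z = 0.035 m): B₂ = 4.18×10⁻⁵ T.
The fields oppose: B = |B₁ − B₂| = 3.61×10⁻⁵ T.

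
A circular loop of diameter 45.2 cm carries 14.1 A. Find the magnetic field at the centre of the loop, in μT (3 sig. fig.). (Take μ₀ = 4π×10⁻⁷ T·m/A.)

B ≈ 39.2 μT

At the centre of a circular loop the Biot–Savart law gives B = μ₀I/(2R) (so R = 0.226 m).
B = (4π×10⁻⁷ × 14.1) / (2 × 0.226) = 3.92×10⁻⁵ T.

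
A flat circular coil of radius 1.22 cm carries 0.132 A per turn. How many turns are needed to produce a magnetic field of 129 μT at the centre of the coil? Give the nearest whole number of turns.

For an N-turn coil, B = Nμ₀I/(2R). A single turn gives B₁ = 6.80×10⁻⁶ T with R = 0.0122 m.
N = B/B₁ = 1.29×10⁻⁴ / 6.80×10⁻⁶ = 18.98.

N = 19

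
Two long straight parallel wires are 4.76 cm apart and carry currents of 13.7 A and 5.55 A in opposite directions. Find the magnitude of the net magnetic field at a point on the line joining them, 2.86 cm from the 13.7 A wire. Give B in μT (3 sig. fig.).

B ≈ 154 μT

Each long wire gives B = μ₀I/(2πd). Distances are d₁ = 0.0286 m and d₂ = 0.019 m.
B₁ = 9.58×10⁻⁵ T, B₂ = 5.84×10⁻⁵ T.
Between antiparallel currents both contributions point the same way, so they add. B = B₁ + B₂ = 9.58×10⁻⁵ + 5.84×10⁻⁵ = 1.54×10⁻⁴ T.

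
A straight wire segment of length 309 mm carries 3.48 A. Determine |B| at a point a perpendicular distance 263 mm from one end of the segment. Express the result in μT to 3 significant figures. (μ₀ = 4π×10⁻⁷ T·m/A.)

B ≈ 1.01 μT

For a finite straight segment, B = (μ₀I/4πd)(sinθ₁ + sinθ₂), where θ₁, θ₂ are the angles from the perpendicular to each end.
The perpendicular foot is at one end, so the two end-offsets along the wire are 0 and L = 0.309 m.
sinθ₁ = 0/√(0²+0.263²) = 0.0000; sinθ₂ = 0.309/√(0.309²+0.263²) = 0.7615.
B = (4π×10⁻⁷ × 3.48) / (4π × 0.263) × (0.0000 + 0.7615) = 1.01×10⁻⁶ T.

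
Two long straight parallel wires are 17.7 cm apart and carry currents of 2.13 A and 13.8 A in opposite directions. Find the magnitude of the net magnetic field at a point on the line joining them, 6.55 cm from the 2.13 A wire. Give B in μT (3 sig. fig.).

B ≈ 31.3 μT

Each long wire gives B = μ₀I/(2πd). Distances are d₁ = 0.0655 m and d₂ = 0.1115 m.
B₁ = 6.50×10⁻⁶ T, B₂ = 2.48×10⁻⁵ T.
Between antiparallel currents both contributions point the same way, so they add. B = B₁ + B₂ = 6.50×10⁻⁶ + 2.48×10⁻⁵ = 3.13×10⁻⁵ T.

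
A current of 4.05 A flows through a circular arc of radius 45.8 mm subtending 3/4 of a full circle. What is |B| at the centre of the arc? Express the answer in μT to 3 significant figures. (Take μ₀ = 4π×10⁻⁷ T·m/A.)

The Biot–Savart field of a circular arc at its centre is B = μ₀Iφ/(4πR), with φ = 4.712 rad.
B = (4π×10⁻⁷ × 4.05 × 4.712) / (4π × 0.0458) = 4.17×10⁻⁵ T.

B ≈ 41.7 μT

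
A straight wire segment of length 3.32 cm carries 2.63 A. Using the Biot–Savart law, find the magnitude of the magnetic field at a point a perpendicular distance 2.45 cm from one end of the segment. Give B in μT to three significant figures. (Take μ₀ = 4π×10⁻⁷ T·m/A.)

B ≈ 8.64 μT

For a finite straight segment, B = (μ₀I/4πd)(sinθ₁ + sinθ₂), where θ₁, θ₂ are the angles from the perpendicular to each end.
The perpendicular foot is at one end, so the two end-offsets along the wire are 0 and L = 0.0332 m.
sinθ₁ = 0/√(0²+0.0245²) = 0.0000; sinθ₂ = 0.0332/√(0.0332²+0.0245²) = 0.8046.
B = (4π×10⁻⁷ × 2.63) / (4π × 0.0245) × (0.0000 + 0.8046) = 8.64×10⁻⁶ T.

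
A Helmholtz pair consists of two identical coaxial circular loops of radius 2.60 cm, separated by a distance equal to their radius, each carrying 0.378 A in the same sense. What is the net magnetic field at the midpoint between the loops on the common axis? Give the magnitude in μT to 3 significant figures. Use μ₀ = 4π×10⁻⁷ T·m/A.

Each loop contributes B = μ₀IR²/[2(R²+z²)^(3/2)] on the axis, with z measured from that loop.
Loop 1 (z = 0.013 m): B₁ = 6.54×10⁻⁶ T. Loop 2 (z = 0.013 m): B₂ = 6.54×10⁻⁶ T.
The fields add: B = B₁ + B₂ = 1.31×10⁻⁵ T.

B ≈ 13.1 μT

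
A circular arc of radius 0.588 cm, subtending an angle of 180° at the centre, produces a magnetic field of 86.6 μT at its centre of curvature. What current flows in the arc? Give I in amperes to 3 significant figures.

I ≈ 1.62 A

For a circular arc, B = μ₀Iφ/(4πR) with φ in radians; here φ = 3.142 rad.
So I = 4πRB/(μ₀φ) = 4π × 0.00588 × 8.66×10⁻⁵ / (4π×10⁻⁷ × 3.142) = 1.62 A.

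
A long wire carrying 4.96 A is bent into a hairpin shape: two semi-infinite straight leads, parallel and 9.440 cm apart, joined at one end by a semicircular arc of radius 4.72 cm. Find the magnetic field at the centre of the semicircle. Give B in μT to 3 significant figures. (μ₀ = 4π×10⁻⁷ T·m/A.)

The semicircular arc contributes B_arc = μ₀I·π/(4πR) = μ₀I/(4R) = 3.30×10⁻⁵ T.
Each semi-infinite lead is at perpendicular distance R = 0.0472 m from the centre, with the perpendicular foot at its near end, so it contributes μ₀I/(4πR); both point the same way, together 2.10×10⁻⁵ T.
Arc and leads all point the same direction: B = 3.30×10⁻⁵ + 2.10×10⁻⁵ = 5.40×10⁻⁵ T.

B ≈ 54.0 μT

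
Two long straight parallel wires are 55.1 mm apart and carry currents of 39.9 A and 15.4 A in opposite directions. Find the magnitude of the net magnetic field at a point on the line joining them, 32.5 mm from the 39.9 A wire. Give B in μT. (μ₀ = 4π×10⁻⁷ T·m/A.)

Each long wire gives B = μ₀I/(2πd). Distances are d₁ = 0.0325 m and d₂ = 0.0226 m.
B₁ = 2.46×10⁻⁴ T, B₂ = 1.36×10⁻⁴ T.
Between antiparallel currents both contributions point the same way, so they add. B = B₁ + B₂ = 2.46×10⁻⁴ + 1.36×10⁻⁴ = 3.82×10⁻⁴ T.

B ≈ 382 μT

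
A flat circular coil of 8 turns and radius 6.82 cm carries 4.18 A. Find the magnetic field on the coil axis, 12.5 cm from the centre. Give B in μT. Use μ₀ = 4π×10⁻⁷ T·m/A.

For an N-turn flat coil, B = Nμ₀IR²/[2(R²+z²)^(3/2)] with R = 0.0682 m, z = 0.125 m.
B = 8 × 4.23×10⁻⁶ T = 3.38×10⁻⁵ T.

B ≈ 33.8 μT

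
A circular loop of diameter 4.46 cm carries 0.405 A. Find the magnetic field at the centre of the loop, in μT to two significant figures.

At the centre of a circular loop the Biot–Savart law gives B = μ₀I/(2R) (so R = 0.0223 m).
B = (4π×10⁻⁷ × 0.405) / (2 × 0.0223) = 1.14×10⁻⁵ T.

B ≈ 11 μT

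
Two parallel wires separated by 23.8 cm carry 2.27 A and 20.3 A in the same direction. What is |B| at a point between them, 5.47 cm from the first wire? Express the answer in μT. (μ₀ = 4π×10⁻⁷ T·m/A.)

Each long wire gives B = μ₀I/(2πd). Distances are d₁ = 0.0547 m and d₂ = 0.1833 m.
B₁ = 8.30×10⁻⁶ T, B₂ = 2.21×10⁻⁵ T.
Between parallel currents the two contributions point in opposite directions, so they subtract. B = |B₁ − B₂| = |8.30×10⁻⁶ − 2.21×10⁻⁵| = 1.38×10⁻⁵ T.

B ≈ 13.8 μT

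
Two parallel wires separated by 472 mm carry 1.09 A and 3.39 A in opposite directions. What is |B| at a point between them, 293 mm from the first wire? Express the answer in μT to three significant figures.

Each long wire gives B = μ₀I/(2πd). Distances are d₁ = 0.293 m and d₂ = 0.179 m.
B₁ = 7.44×10⁻⁷ T, B₂ = 3.79×10⁻⁶ T.
Between antiparallel currents both contributions point the same way, so they add. B = B₁ + B₂ = 7.44×10⁻⁷ + 3.79×10⁻⁶ = 4.53×10⁻⁶ T.

B ≈ 4.53 μT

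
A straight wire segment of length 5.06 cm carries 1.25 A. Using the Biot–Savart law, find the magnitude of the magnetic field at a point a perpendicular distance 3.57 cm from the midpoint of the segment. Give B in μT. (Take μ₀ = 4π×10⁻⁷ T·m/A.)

For a finite straight segment, B = (μ₀I/4πd)(sinθ₁ + sinθ₂), where θ₁, θ₂ are the angles from the perpendicular to each end.
The perpendicular from the point meets the wire at its midpoint, so each end is L/2 = 0.0253 m away along the wire.
sinθ₁ = 0.0253/√(0.0253²+0.0357²) = 0.5782; sinθ₂ = 0.0253/√(0.0253²+0.0357²) = 0.5782.
B = (4π×10⁻⁷ × 1.25) / (4π × 0.0357) × (0.5782 + 0.5782) = 4.05×10⁻⁶ T.

B ≈ 4.05 μT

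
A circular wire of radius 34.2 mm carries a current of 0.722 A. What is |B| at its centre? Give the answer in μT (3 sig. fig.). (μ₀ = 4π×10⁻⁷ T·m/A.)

B ≈ 13.3 μT

At the centre of a circular loop the Biot–Savart law gives B = μ₀I/(2R).
B = (4π×10⁻⁷ × 0.722) / (2 × 0.0342) = 1.33×10⁻⁵ T.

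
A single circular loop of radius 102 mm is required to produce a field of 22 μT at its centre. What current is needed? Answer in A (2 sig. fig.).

At the centre of a circular loop B = μ₀I/(2R), so I = 2RB/μ₀.
With R = 0.102 m, I = 2 × 0.102 × 2.20×10⁻⁵ / (4π×10⁻⁷) = 3.57 A.

I ≈ 3.6 A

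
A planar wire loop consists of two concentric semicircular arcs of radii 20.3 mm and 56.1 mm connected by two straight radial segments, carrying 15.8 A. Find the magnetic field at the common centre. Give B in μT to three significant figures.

B ≈ 156 μT

The radial connectors point toward the centre, so dl × r̂ = 0 and they contribute nothing.
Each semicircle gives μ₀I/(4R): inner arc 2.45×10⁻⁴ T, outer arc 8.85×10⁻⁵ T.
The two arcs carry current in opposite angular senses, so their fields oppose: B = |2.45×10⁻⁴ − 8.85×10⁻⁵| = 1.56×10⁻⁴ T.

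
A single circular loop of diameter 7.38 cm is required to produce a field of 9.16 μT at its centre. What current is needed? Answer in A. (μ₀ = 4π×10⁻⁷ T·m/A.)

I ≈ 0.538 A

At the centre of a circular loop B = μ₀I/(2R), so I = 2RB/μ₀.
With R = 0.0369 m, I = 2 × 0.0369 × 9.16×10⁻⁶ / (4π×10⁻⁷) = 0.538 A.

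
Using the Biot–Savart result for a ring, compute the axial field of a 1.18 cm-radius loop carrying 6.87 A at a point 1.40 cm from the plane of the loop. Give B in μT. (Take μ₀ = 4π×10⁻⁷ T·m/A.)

On the axis of a circular loop, B = μ₀IR² / [2(R²+z²)^(3/2)].
R² + z² = (0.0118)² + (0.014)² = 0.0003352 m², and (R²+z²)^(3/2) = 6.14×10⁻⁶ m³.
B = (4π×10⁻⁷ × 6.87 × 0.0001392) / (2 × 6.14×10⁻⁶) = 9.79×10⁻⁵ T.

B ≈ 97.9 μT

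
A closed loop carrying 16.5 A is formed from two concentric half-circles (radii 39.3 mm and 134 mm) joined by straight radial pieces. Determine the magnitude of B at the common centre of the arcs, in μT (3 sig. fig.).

B ≈ 93.2 μT

The radial connectors point toward the centre, so dl × r̂ = 0 and they contribute nothing.
Each semicircle gives μ₀I/(4R): inner arc 1.32×10⁻⁴ T, outer arc 3.87×10⁻⁵ T.
The two arcs carry current in opposite angular senses, so their fields oppose: B = |1.32×10⁻⁴ − 3.87×10⁻⁵| = 9.32×10⁻⁵ T.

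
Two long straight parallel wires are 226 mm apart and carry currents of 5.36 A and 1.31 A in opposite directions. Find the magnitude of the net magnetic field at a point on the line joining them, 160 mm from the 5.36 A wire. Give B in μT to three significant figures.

Each long wire gives B = μ₀I/(2πd). Distances are d₁ = 0.16 m and d₂ = 0.066 m.
B₁ = 6.70×10⁻⁶ T, B₂ = 3.97×10⁻⁶ T.
Between antiparallel currents both contributions point the same way, so they add. B = B₁ + B₂ = 6.70×10⁻⁶ + 3.97×10⁻⁶ = 1.07×10⁻⁵ T.

B ≈ 10.7 μT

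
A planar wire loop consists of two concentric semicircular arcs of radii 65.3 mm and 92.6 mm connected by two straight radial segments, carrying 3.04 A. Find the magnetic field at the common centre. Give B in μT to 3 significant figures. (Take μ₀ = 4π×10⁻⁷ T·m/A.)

The radial connectors point toward the centre, so dl × r̂ = 0 and they contribute nothing.
Each semicircle gives μ₀I/(4R): inner arc 1.46×10⁻⁵ T, outer arc 1.03×10⁻⁵ T.
The two arcs carry current in opposite angular senses, so their fields oppose: B = |1.46×10⁻⁵ − 1.03×10⁻⁵| = 4.31×10⁻⁶ T.

B ≈ 4.31 μT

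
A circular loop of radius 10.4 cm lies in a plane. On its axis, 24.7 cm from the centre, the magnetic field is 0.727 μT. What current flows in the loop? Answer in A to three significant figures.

On the axis of a loop, B = μ₀IR²/[2(R²+z²)^(3/2)], so I = 2B(R²+z²)^(3/2)/(μ₀R²).
R² + z² = 0.01082 + 0.06101 = 0.07182 m²; raised to 3/2 gives 1.92×10⁻² m³.
I = 2 × 7.27×10⁻⁷ × 1.92×10⁻² / (1.26×10⁻⁶ × 0.01082) = 2.06 A.

I ≈ 2.06 A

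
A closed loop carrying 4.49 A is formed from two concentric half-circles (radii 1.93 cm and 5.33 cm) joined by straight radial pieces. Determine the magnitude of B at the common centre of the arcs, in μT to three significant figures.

The radial connectors point toward the centre, so dl × r̂ = 0 and they contribute nothing.
Each semicircle gives μ₀I/(4R): inner arc 7.31×10⁻⁵ T, outer arc 2.65×10⁻⁵ T.
The two arcs carry current in opposite angular senses, so their fields oppose: B = |7.31×10⁻⁵ − 2.65×10⁻⁵| = 4.66×10⁻⁵ T.

B ≈ 46.6 μT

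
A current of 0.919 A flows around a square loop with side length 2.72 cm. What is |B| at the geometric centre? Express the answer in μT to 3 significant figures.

Each side is a finite straight segment at perpendicular distance d = a/(2 tan(π/4)) = 0.0136 m from the centre, with end-angles ±π/4.
One side contributes B₁ = (μ₀I/4πd)·2 sin(π/4) = 9.56×10⁻⁶ T.
All 4 sides add in the same direction: B = 4 × 9.56×10⁻⁶ = 3.82×10⁻⁵ T.

B ≈ 38.2 μT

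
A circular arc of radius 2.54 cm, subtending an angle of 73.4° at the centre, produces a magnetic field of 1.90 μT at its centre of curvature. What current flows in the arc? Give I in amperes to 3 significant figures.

For a circular arc, B = μ₀Iφ/(4πR) with φ in radians; here φ = 1.281 rad.
So I = 4πRB/(μ₀φ) = 4π × 0.0254 × 1.90×10⁻⁶ / (4π×10⁻⁷ × 1.281) = 0.377 A.

I ≈ 0.377 A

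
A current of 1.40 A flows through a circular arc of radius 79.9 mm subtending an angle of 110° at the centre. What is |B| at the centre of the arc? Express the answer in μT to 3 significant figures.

The Biot–Savart field of a circular arc at its centre is B = μ₀Iφ/(4πR), with φ = 1.92 rad.
B = (4π×10⁻⁷ × 1.40 × 1.92) / (4π × 0.0799) = 3.36×10⁻⁶ T.

B ≈ 3.36 μT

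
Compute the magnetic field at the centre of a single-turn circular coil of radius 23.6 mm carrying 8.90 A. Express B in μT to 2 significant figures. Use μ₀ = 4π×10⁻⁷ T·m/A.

At the centre of a circular loop the Biot–Savart law gives B = μ₀I/(2R).
B = (4π×10⁻⁷ × 8.90) / (2 × 0.0236) = 2.37×10⁻⁴ T.

B ≈ 240 μT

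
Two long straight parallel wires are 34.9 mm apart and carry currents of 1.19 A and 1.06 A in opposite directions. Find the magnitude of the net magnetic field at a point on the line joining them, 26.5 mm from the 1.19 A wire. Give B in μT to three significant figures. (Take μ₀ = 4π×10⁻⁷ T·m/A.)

Each long wire gives B = μ₀I/(2πd). Distances are d₁ = 0.0265 m and d₂ = 0.0084 m.
B₁ = 8.98×10⁻⁶ T, B₂ = 2.52×10⁻⁵ T.
Between antiparallel currents both contributions point the same way, so they add. B = B₁ + B₂ = 8.98×10⁻⁶ + 2.52×10⁻⁵ = 3.42×10⁻⁵ T.

B ≈ 34.2 μT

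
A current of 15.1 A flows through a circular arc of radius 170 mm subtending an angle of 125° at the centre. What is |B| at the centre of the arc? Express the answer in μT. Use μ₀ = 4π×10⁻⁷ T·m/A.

The Biot–Savart field of a circular arc at its centre is B = μ₀Iφ/(4πR), with φ = 2.182 rad.
B = (4π×10⁻⁷ × 15.1 × 2.182) / (4π × 0.17) = 1.94×10⁻⁵ T.

B ≈ 19.4 μT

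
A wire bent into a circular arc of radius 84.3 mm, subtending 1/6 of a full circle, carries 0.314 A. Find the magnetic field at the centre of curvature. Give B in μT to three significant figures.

The Biot–Savart field of a circular arc at its centre is B = μ₀Iφ/(4πR), with φ = 1.047 rad.
B = (4π×10⁻⁷ × 0.314 × 1.047) / (4π × 0.0843) = 3.90×10⁻⁷ T.

B ≈ 0.390 μT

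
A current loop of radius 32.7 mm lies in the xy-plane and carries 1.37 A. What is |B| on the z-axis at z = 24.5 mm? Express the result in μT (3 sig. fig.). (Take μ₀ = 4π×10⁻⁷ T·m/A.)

On the axis of a circular loop, B = μ₀IR² / [2(R²+z²)^(3/2)].
R² + z² = (0.0327)² + (0.0245)² = 0.00167 m², and (R²+z²)^(3/2) = 6.82×10⁻⁵ m³.
B = (4π×10⁻⁷ × 1.37 × 0.001069) / (2 × 6.82×10⁻⁵) = 1.35×10⁻⁵ T.

B ≈ 13.5 μT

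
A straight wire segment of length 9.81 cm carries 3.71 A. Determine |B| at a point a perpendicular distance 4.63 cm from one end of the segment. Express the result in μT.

B ≈ 7.25 μT

For a finite straight segment, B = (μ₀I/4πd)(sinθ₁ + sinθ₂), where θ₁, θ₂ are the angles from the perpendicular to each end.
The perpendicular foot is at one end, so the two end-offsets along the wire are 0 and L = 0.0981 m.
sinθ₁ = 0/√(0²+0.0463²) = 0.0000; sinθ₂ = 0.0981/√(0.0981²+0.0463²) = 0.9043.
B = (4π×10⁻⁷ × 3.71) / (4π × 0.0463) × (0.0000 + 0.9043) = 7.25×10⁻⁶ T.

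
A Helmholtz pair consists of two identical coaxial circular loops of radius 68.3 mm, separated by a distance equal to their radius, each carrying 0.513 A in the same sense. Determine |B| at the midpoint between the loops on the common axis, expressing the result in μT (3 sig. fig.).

B ≈ 6.75 μT

Each loop contributes B = μ₀IR²/[2(R²+z²)^(3/2)] on the axis, with z measured from that loop.
Loop 1 (z = 0.03415 m): B₁ = 3.38×10⁻⁶ T. Loop 2 (z = 0.03415 m): B₂ = 3.38×10⁻⁶ T.
The fields add: B = B₁ + B₂ = 6.75×10⁻⁶ T.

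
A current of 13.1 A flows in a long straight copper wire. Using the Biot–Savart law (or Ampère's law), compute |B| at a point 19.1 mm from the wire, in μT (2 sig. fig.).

For an infinitely long straight wire, B = μ₀I/(2πd).
B = (4π×10⁻⁷ × 13.1) / (2π × 0.0191) = 1.37×10⁻⁴ T.

B ≈ 140 μT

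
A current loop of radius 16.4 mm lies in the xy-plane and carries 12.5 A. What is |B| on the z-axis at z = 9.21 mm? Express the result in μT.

B ≈ 317 μT

On the axis of a circular loop, B = μ₀IR² / [2(R²+z²)^(3/2)].
R² + z² = (0.0164)² + (0.00921)² = 0.0003538 m², and (R²+z²)^(3/2) = 6.65×10⁻⁶ m³.
B = (4π×10⁻⁷ × 12.5 × 0.000269) / (2 × 6.65×10⁻⁶) = 3.17×10⁻⁴ T.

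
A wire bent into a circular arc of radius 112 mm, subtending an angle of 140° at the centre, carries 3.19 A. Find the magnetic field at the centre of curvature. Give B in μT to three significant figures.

B ≈ 6.96 μT

The Biot–Savart field of a circular arc at its centre is B = μ₀Iφ/(4πR), with φ = 2.443 rad.
B = (4π×10⁻⁷ × 3.19 × 2.443) / (4π × 0.112) = 6.96×10⁻⁶ T.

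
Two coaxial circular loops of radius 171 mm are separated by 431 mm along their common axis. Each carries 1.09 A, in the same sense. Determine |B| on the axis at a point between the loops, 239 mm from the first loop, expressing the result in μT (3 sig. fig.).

Each loop contributes B = μ₀IR²/[2(R²+z²)^(3/2)] on the axis, with z measured from that loop.
Loop 1 (z = 0.239 m): B₁ = 7.89×10⁻⁷ T. Loop 2 (z = 0.192 m): B₂ = 1.18×10⁻⁶ T.
The fields add: B = B₁ + B₂ = 1.97×10⁻⁶ T.

B ≈ 1.97 μT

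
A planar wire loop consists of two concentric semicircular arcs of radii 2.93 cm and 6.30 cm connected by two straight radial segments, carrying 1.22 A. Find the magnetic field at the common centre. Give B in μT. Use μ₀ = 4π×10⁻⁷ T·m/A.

B ≈ 7.00 μT

The radial connectors point toward the centre, so dl × r̂ = 0 and they contribute nothing.
Each semicircle gives μ₀I/(4R): inner arc 1.31×10⁻⁵ T, outer arc 6.08×10⁻⁶ T.
The two arcs carry current in opposite angular senses, so their fields oppose: B = |1.31×10⁻⁵ − 6.08×10⁻⁶| = 7.00×10⁻⁶ T.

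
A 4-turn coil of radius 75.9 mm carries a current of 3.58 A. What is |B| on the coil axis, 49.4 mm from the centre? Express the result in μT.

B ≈ 69.8 μT

For an N-turn flat coil, B = Nμ₀IR²/[2(R²+z²)^(3/2)] with R = 0.0759 m, z = 0.0494 m.
B = 4 × 1.74×10⁻⁵ T = 6.98×10⁻⁵ T.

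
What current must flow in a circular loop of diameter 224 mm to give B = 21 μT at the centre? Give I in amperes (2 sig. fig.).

At the centre of a circular loop B = μ₀I/(2R), so I = 2RB/μ₀.
With R = 0.112 m, I = 2 × 0.112 × 2.10×10⁻⁵ / (4π×10⁻⁷) = 3.74 A.

I ≈ 3.7 A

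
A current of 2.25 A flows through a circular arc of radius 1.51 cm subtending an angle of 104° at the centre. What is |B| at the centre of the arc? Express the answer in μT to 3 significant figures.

B ≈ 27.0 μT

The Biot–Savart field of a circular arc at its centre is B = μ₀Iφ/(4πR), with φ = 1.815 rad.
B = (4π×10⁻⁷ × 2.25 × 1.815) / (4π × 0.0151) = 2.70×10⁻⁵ T.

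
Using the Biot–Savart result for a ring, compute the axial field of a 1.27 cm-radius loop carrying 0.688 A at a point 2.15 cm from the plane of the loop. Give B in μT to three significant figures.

B ≈ 4.48 μT

On the axis of a circular loop, B = μ₀IR² / [2(R²+z²)^(3/2)].
R² + z² = (0.0127)² + (0.0215)² = 0.0006235 m², and (R²+z²)^(3/2) = 1.56×10⁻⁵ m³.
B = (4π×10⁻⁷ × 0.688 × 0.0001613) / (2 × 1.56×10⁻⁵) = 4.48×10⁻⁶ T.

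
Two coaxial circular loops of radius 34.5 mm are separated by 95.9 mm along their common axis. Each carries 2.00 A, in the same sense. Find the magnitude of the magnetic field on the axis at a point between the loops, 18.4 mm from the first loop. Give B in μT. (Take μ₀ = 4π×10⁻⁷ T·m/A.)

Each loop contributes B = μ₀IR²/[2(R²+z²)^(3/2)] on the axis, with z measured from that loop.
Loop 1 (z = 0.0184 m): B₁ = 2.50×10⁻⁵ T. Loop 2 (z = 0.0775 m): B₂ = 2.45×10⁻⁶ T.
The fields add: B = B₁ + B₂ = 2.75×10⁻⁵ T.

B ≈ 27.5 μT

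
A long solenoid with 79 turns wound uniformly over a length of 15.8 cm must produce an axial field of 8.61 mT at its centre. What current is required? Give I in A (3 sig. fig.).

Inside a long solenoid B = μ₀nI with n = 500 m⁻¹, so I = B/(μ₀n).
I = 8.61×10⁻³ / (4π×10⁻⁷ × 500) = 13.7 A.

I ≈ 13.7 A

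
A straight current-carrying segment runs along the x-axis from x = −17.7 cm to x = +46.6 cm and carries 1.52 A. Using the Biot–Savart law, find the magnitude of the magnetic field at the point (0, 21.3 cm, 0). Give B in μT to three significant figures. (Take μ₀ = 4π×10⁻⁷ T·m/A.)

For a finite straight segment, B = (μ₀I/4πd)(sinθ₁ + sinθ₂), where θ₁, θ₂ are the angles from the perpendicular to each end.
The perpendicular distance is d = 0.213 m; the end-offsets along the wire are a = 0.177 m and b = 0.466 m.
sinθ₁ = 0.177/√(0.177²+0.213²) = 0.6391; sinθ₂ = 0.466/√(0.466²+0.213²) = 0.9095.
B = (4π×10⁻⁷ × 1.52) / (4π × 0.213) × (0.6391 + 0.9095) = 1.11×10⁻⁶ T.

B ≈ 1.11 μT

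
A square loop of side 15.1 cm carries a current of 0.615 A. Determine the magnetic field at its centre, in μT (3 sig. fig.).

Each side is a finite straight segment at perpendicular distance d = a/(2 tan(π/4)) = 0.0755 m from the centre, with end-angles ±π/4.
One side contributes B₁ = (μ₀I/4πd)·2 sin(π/4) = 1.15×10⁻⁶ T.
All 4 sides add in the same direction: B = 4 × 1.15×10⁻⁶ = 4.61×10⁻⁶ T.

B ≈ 4.61 μT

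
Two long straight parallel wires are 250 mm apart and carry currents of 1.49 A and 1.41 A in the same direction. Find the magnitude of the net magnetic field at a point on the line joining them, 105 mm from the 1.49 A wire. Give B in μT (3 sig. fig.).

B ≈ 0.893 μT

Each long wire gives B = μ₀I/(2πd). Distances are d₁ = 0.105 m and d₂ = 0.145 m.
B₁ = 2.84×10⁻⁶ T, B₂ = 1.94×10⁻⁶ T.
Between parallel currents the two contributions point in opposite directions, so they subtract. B = |B₁ − B₂| = |2.84×10⁻⁶ − 1.94×10⁻⁶| = 8.93×10⁻⁷ T.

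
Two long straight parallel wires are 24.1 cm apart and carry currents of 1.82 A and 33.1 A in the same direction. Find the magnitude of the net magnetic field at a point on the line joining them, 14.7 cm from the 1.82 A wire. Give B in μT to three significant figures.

B ≈ 67.9 μT

Each long wire gives B = μ₀I/(2πd). Distances are d₁ = 0.147 m and d₂ = 0.094 m.
B₁ = 2.48×10⁻⁶ T, B₂ = 7.04×10⁻⁵ T.
Between parallel currents the two contributions point in opposite directions, so they subtract. B = |B₁ − B₂| = |2.48×10⁻⁶ − 7.04×10⁻⁵| = 6.79×10⁻⁵ T.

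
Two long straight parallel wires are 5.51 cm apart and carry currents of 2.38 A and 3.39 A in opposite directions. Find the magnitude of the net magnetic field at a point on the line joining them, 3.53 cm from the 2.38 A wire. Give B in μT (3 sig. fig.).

B ≈ 47.7 μT

Each long wire gives B = μ₀I/(2πd). Distances are d₁ = 0.0353 m and d₂ = 0.0198 m.
B₁ = 1.35×10⁻⁵ T, B₂ = 3.42×10⁻⁵ T.
Between antiparallel currents both contributions point the same way, so they add. B = B₁ + B₂ = 1.35×10⁻⁵ + 3.42×10⁻⁵ = 4.77×10⁻⁵ T.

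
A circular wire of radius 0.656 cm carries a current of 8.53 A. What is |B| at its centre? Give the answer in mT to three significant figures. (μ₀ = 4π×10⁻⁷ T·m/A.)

B ≈ 0.817 mT

At the centre of a circular loop the Biot–Savart law gives B = μ₀I/(2R).
B = (4π×10⁻⁷ × 8.53) / (2 × 0.00656) = 8.17×10⁻⁴ T.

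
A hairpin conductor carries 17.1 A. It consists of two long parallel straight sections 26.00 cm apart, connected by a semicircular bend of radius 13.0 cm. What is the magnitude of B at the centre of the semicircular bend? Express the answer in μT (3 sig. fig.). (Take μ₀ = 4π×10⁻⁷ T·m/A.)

B ≈ 67.6 μT

The semicircular arc contributes B_arc = μ₀I·π/(4πR) = μ₀I/(4R) = 4.13×10⁻⁵ T.
Each semi-infinite lead is at perpendicular distance R = 0.13 m from the centre, with the perpendicular foot at its near end, so it contributes μ₀I/(4πR); both point the same way, together 2.63×10⁻⁵ T.
Arc and leads all point the same direction: B = 4.13×10⁻⁵ + 2.63×10⁻⁵ = 6.76×10⁻⁵ T.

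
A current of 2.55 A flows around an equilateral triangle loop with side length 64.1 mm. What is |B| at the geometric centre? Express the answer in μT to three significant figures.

Each side is a finite straight segment at perpendicular distance d = a/(2 tan(π/3)) = 0.0185 m from the centre, with end-angles ±π/3.
One side contributes B₁ = (μ₀I/4πd)·2 sin(π/3) = 2.39×10⁻⁵ T.
All 3 sides add in the same direction: B = 3 × 2.39×10⁻⁵ = 7.16×10⁻⁵ T.

B ≈ 71.6 μT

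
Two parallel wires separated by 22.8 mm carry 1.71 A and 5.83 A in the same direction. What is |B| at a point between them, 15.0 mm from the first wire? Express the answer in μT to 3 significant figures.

B ≈ 127 μT

Each long wire gives B = μ₀I/(2πd). Distances are d₁ = 0.015 m and d₂ = 0.0078 m.
B₁ = 2.28×10⁻⁵ T, B₂ = 1.49×10⁻⁴ T.
Between parallel currents the two contributions point in opposite directions, so they subtract. B = |B₁ − B₂| = |2.28×10⁻⁵ − 1.49×10⁻⁴| = 1.27×10⁻⁴ T.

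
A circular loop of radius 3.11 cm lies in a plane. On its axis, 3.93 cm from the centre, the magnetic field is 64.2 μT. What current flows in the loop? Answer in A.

On the axis of a loop, B = μ₀IR²/[2(R²+z²)^(3/2)], so I = 2B(R²+z²)^(3/2)/(μ₀R²).
R² + z² = 0.0009672 + 0.001544 = 0.002512 m²; raised to 3/2 gives 1.26×10⁻⁴ m³.
I = 2 × 6.42×10⁻⁵ × 1.26×10⁻⁴ / (1.26×10⁻⁶ × 0.0009672) = 13.3 A.

I ≈ 13.3 A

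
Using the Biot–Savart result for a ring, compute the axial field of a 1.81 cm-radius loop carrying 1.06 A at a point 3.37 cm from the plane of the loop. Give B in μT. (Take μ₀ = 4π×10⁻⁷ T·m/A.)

B ≈ 3.90 μT

On the axis of a circular loop, B = μ₀IR² / [2(R²+z²)^(3/2)].
R² + z² = (0.0181)² + (0.0337)² = 0.001463 m², and (R²+z²)^(3/2) = 5.60×10⁻⁵ m³.
B = (4π×10⁻⁷ × 1.06 × 0.0003276) / (2 × 5.60×10⁻⁵) = 3.90×10⁻⁶ T.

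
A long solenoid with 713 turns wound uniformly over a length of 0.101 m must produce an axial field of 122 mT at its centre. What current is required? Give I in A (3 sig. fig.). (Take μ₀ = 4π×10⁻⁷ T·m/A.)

I ≈ 13.8 A

Inside a long solenoid B = μ₀nI with n = 7059 m⁻¹, so I = B/(μ₀n).
I = 0.122 / (4π×10⁻⁷ × 7059) = 13.8 A.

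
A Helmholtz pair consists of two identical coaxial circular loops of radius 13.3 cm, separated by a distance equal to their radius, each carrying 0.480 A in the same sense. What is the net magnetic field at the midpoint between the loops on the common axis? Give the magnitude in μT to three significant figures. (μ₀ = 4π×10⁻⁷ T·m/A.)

B ≈ 3.25 μT

Each loop contributes B = μ₀IR²/[2(R²+z²)^(3/2)] on the axis, with z measured from that loop.
Loop 1 (z = 0.0665 m): B₁ = 1.62×10⁻⁶ T. Loop 2 (z = 0.0665 m): B₂ = 1.62×10⁻⁶ T.
The fields add: B = B₁ + B₂ = 3.25×10⁻⁶ T.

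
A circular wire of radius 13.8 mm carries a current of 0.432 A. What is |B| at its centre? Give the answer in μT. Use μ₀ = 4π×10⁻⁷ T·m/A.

At the centre of a circular loop the Biot–Savart law gives B = μ₀I/(2R).
B = (4π×10⁻⁷ × 0.432) / (2 × 0.0138) = 1.97×10⁻⁵ T.

B ≈ 19.7 μT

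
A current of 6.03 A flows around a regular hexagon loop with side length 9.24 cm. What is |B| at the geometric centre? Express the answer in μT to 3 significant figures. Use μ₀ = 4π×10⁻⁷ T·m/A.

B ≈ 45.2 μT

Each side is a finite straight segment at perpendicular distance d = a/(2 tan(π/6)) = 0.08002 m from the centre, with end-angles ±π/6.
One side contributes B₁ = (μ₀I/4πd)·2 sin(π/6) = 7.54×10⁻⁶ T.
All 6 sides add in the same direction: B = 6 × 7.54×10⁻⁶ = 4.52×10⁻⁵ T.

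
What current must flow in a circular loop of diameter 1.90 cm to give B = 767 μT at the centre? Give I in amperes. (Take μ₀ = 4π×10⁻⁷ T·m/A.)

At the centre of a circular loop B = μ₀I/(2R), so I = 2RB/μ₀.
With R = 0.0095 m, I = 2 × 0.0095 × 7.67×10⁻⁴ / (4π×10⁻⁷) = 11.6 A.

I ≈ 11.6 A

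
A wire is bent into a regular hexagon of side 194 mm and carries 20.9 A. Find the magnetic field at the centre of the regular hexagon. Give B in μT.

B ≈ 74.6 μT

Each side is a finite straight segment at perpendicular distance d = a/(2 tan(π/6)) = 0.168 m from the centre, with end-angles ±π/6.
One side contributes B₁ = (μ₀I/4πd)·2 sin(π/6) = 1.24×10⁻⁵ T.
All 6 sides add in the same direction: B = 6 × 1.24×10⁻⁵ = 7.46×10⁻⁵ T.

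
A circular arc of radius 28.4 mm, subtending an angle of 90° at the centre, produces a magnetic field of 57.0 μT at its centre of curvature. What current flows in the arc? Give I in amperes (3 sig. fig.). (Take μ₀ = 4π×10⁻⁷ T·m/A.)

For a circular arc, B = μ₀Iφ/(4πR) with φ in radians; here φ = 1.571 rad.
So I = 4πRB/(μ₀φ) = 4π × 0.0284 × 5.70×10⁻⁵ / (4π×10⁻⁷ × 1.571) = 10.3 A.

I ≈ 10.3 A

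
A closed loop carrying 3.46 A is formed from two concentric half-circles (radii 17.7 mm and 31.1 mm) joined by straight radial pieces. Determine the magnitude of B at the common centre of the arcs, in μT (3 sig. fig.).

B ≈ 26.5 μT

The radial connectors point toward the centre, so dl × r̂ = 0 and they contribute nothing.
Each semicircle gives μ₀I/(4R): inner arc 6.14×10⁻⁵ T, outer arc 3.50×10⁻⁵ T.
The two arcs carry current in opposite angular senses, so their fields oppose: B = |6.14×10⁻⁵ − 3.50×10⁻⁵| = 2.65×10⁻⁵ T.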